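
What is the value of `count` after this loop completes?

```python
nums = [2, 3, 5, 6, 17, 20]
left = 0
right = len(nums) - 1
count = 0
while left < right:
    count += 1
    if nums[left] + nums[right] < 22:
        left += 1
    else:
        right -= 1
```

Steps to find pair summing to 22
`count` takes the values: 0 → 1 → 2 → 3 → 4 → 5

Answer: 5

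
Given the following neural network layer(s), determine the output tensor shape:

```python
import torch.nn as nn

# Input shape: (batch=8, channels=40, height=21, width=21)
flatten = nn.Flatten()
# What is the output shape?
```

Input: (8, 40, 21, 21) -> Output: (8, 17640)

Answer: (8, 17640)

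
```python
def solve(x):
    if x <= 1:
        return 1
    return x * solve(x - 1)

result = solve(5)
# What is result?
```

solve(5) = 5 * 4 * 3 * 2 * 1 = 120

Answer: 120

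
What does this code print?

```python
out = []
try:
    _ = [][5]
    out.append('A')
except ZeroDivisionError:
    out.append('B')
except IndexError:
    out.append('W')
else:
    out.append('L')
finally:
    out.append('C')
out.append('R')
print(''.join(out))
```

Execution trace: 'W' (except IndexError) → 'C' (finally) → 'R' (after the try/except). Output: WCR

Answer: WCR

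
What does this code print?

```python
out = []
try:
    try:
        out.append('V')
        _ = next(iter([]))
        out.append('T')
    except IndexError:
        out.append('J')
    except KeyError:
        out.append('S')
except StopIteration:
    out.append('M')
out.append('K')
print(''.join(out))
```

Execution trace: 'V' (inner try body) → 'M' (outer except StopIteration) → 'K' (after the try/except). Output: VMK

Answer: VMK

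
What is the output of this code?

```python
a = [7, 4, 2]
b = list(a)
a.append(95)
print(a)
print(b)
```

Key concept: list() constructor creates copy.
Step by step:
`a = [7, 4, 2]` → a = [7, 4, 2]
`b = list(a)` → b = [7, 4, 2]
`a.append(95)` → a = [7, 4, 2, 95]
`print(a)` → prints [7, 4, 2, 95]
`print(b)` → prints [7, 4, 2]

Answer:
[7, 4, 2, 95]
[7, 4, 2]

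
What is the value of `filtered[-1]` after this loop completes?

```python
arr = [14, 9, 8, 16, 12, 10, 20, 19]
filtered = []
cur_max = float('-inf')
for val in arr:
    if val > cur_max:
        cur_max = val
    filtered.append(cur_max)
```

Running max ends at 20
`filtered` takes the values: [] → [14] → [14, 14] → [14, 14, 14] → [14, 14, 14, 16] → [14, 14, 14, 16, 16] → [14, 14, 14, 16, 16, 16] → [14, 14, 14, 16, 16, 16, 20] → [14, 14, 14, 16, 16, 16, 20, 20]
So `filtered[-1]` = 20

Answer: 20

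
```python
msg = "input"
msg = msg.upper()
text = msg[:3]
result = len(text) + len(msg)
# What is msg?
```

Trace:
`msg = "input"` → msg = 'input'
`msg = msg.upper()` → msg = 'INPUT'
`text = msg[:3]` → text = 'INP'
`result = len(text) + len(msg)` → result = 8
So msg = 'INPUT'

Answer: 'INPUT'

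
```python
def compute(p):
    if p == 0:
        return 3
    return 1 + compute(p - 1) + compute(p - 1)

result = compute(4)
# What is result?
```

compute(p) = 1 + 2·compute(p-1), compute(0)=3. Closed form: (3+1)·2^4 - 1 = 63.

Answer: 63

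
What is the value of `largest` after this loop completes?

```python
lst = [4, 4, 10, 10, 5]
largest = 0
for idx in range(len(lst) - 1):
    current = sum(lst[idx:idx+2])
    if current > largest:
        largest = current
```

Max sum of 2-element window in [4, 4, 10, 10, 5]
`largest` takes the values: 0 → 8 → 14 → 20

Answer: 20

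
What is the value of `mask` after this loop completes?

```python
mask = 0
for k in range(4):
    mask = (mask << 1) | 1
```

Build 4 consecutive 1-bits: 0b1111
`mask` takes the values: 0 → 1 → 3 → 7 → 15

Answer: 15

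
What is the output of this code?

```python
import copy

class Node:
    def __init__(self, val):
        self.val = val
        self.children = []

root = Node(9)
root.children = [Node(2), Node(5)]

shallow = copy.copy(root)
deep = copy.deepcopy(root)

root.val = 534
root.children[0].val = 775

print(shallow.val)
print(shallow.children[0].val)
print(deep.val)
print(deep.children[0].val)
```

Key concept: deep copy with custom objects.
Step by step:
`root = Node(9)` → root = Node(val=9, children=[])
`root.children = [Node(2), Node(5)]` → root = Node(val=9, children=[Node(val=2, children=[]), Node(val=5, children=[])])
`shallow = copy.copy(root)` → shallow = Node(val=9, children=[Node(val=2, children=[]), Node(val=5, children=[])])
`deep = copy.deepcopy(root)` → deep = Node(val=9, children=[Node(val=2, children=[]), Node(val=5, children=[])])
`root.val = 534` → root = Node(val=534, children=[Node(val=2, children=[]), Node(val=5, children=[])])
`root.children[0].val = 775` → root = Node(val=534, children=[Node(val=775, children=[]), Node(val=5, children=[])]); shallow = Node(val=9, children=[Node(val=775, children=[]), Node(val=5, children=[])])
`print(shallow.val)` → prints 9
`print(shallow.children[0].val)` → prints 775
`print(deep.val)` → prints 9
`print(deep.children[0].val)` → prints 2

Answer:
9
775
9
2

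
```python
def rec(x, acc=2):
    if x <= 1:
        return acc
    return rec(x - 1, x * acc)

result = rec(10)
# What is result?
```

Accumulator trace (n, acc): (10, 2) -> (9, 20) -> (8, 180) -> (7, 1440) -> (6, 10080) -> (5, 60480) -> (4, 302400) -> (3, 1209600) -> (2, 3628800) -> (1, 7257600) -> return 7257600

Answer: 7257600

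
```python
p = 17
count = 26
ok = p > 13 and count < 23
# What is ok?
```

Trace:
`p = 17` → p = 17
`count = 26` → count = 26
`ok = p > 13 and count < 23` → ok = False
So ok = False

Answer: False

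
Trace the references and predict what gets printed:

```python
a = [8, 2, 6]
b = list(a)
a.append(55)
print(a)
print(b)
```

Key concept: list() constructor creates copy.
Step by step:
`a = [8, 2, 6]` → a = [8, 2, 6]
`b = list(a)` → b = [8, 2, 6]
`a.append(55)` → a = [8, 2, 6, 55]
`print(a)` → prints [8, 2, 6, 55]
`print(b)` → prints [8, 2, 6]

Answer:
[8, 2, 6, 55]
[8, 2, 6]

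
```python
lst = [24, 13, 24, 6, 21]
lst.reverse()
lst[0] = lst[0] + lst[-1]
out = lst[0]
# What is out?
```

Trace:
`lst = [24, 13, 24, 6, 21]` → lst = [24, 13, 24, 6, 21]
`lst.reverse()` → lst = [21, 6, 24, 13, 24]
`lst[0] = lst[0] + lst[-1]` → lst = [45, 6, 24, 13, 24]
`out = lst[0]` → out = 45
So out = 45

Answer: 45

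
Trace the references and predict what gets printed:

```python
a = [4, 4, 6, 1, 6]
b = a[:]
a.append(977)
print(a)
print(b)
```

Key concept: slice [:] creates copy.
Step by step:
`a = [4, 4, 6, 1, 6]` → a = [4, 4, 6, 1, 6]
`b = a[:]` → b = [4, 4, 6, 1, 6]
`a.append(977)` → a = [4, 4, 6, 1, 6, 977]
`print(a)` → prints [4, 4, 6, 1, 6, 977]
`print(b)` → prints [4, 4, 6, 1, 6]

Answer:
[4, 4, 6, 1, 6, 977]
[4, 4, 6, 1, 6]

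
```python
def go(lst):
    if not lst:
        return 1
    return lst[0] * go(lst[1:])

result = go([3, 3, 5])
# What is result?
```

Product over [3, 3, 5] = 3 * 3 * 5 = 45

Answer: 45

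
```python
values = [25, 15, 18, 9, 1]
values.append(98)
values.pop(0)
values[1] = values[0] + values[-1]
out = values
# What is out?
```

Trace:
`values = [25, 15, 18, 9, 1]` → values = [25, 15, 18, 9, 1]
`values.append(98)` → values = [25, 15, 18, 9, 1, 98]
`values.pop(0)` → values = [15, 18, 9, 1, 98]
`values[1] = values[0] + values[-1]` → values = [15, 113, 9, 1, 98]
`out = values` → out = [15, 113, 9, 1, 98]
So out = [15, 113, 9, 1, 98]

Answer: [15, 113, 9, 1, 98]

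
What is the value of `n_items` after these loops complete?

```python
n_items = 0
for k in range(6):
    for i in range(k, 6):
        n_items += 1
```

Upper triangle: 6 + 5 + ... + 1
`n_items` takes the values: 0 → 1 → 2 → 3 → 4 → 5 → 6 → 7 → 8 → 9 → 10 → 11 → 12 → 13 → 14 → 15 → 16 → 17 → 18 → 19 → 20 → 21

Answer: 21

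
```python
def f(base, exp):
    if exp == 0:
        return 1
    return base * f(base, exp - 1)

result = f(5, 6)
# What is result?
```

f(5, 6) = 5 * 5 * 5 * 5 * 5 * 5 = 15625

Answer: 15625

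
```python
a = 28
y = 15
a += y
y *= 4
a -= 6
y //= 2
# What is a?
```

Trace:
`a = 28` → a = 28
`y = 15` → y = 15
`a += y` → a = 43
`y *= 4` → y = 60
`a -= 6` → a = 37
`y //= 2` → y = 30
So a = 37

Answer: 37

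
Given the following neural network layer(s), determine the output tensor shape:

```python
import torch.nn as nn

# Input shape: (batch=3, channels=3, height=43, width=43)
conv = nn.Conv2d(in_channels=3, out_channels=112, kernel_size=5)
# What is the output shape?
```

Input: (3, 3, 43, 43) -> Output: (3, 112, 39, 39)

Answer: (3, 112, 39, 39)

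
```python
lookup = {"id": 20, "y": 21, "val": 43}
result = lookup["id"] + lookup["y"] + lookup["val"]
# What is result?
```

Trace:
`lookup = {"id": 20, "y": 21, "val": 43}` → lookup = {'id': 20, 'y': 21, 'val': 43}
`result = lookup["id"] + lookup["y"] + lookup["val"]` → result = 84
So result = 84

Answer: 84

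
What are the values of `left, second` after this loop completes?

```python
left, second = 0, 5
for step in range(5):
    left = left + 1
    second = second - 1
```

left goes 0→5, second goes 5→0
`left, second` takes the values: (0, 5) → (1, 5) → (1, 4) → (2, 4) → (2, 3) → (3, 3) → (3, 2) → (4, 2) → (4, 1) → (5, 1) → (5, 0)

Answer: 5, 0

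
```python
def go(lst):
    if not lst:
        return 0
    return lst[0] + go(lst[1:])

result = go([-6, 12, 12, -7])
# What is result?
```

(-6) + 12 + 12 + (-7) + 0 = 11

Answer: 11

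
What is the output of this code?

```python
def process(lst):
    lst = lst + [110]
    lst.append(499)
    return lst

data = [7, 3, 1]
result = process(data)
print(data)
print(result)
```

Key concept: rebinding parameter vs mutation.
Step by step:
`data = [7, 3, 1]` → data = [7, 3, 1]
`result = process(data)` → result = [7, 3, 1, 110, 499]
`print(data)` → prints [7, 3, 1]
`print(result)` → prints [7, 3, 1, 110, 499]

Answer:
[7, 3, 1]
[7, 3, 1, 110, 499]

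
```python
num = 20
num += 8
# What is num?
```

Trace:
`num = 20` → num = 20
`num += 8` → num = 28
So num = 28

Answer: 28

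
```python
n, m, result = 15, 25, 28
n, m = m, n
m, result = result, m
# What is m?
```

Trace:
`n, m, result = 15, 25, 28` → n = 15; m = 25; result = 28
`n, m = m, n` → n = 25; m = 15
`m, result = result, m` → m = 28; result = 15
So m = 28

Answer: 28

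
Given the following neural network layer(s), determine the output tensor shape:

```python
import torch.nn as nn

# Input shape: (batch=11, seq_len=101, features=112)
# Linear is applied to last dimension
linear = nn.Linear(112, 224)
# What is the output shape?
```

Input: (11, 101, 112) -> Output: (11, 101, 224)

Answer: (11, 101, 224)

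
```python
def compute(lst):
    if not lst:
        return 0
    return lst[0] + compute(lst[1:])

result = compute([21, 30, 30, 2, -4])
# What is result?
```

21 + 30 + 30 + 2 + (-4) + 0 = 79

Answer: 79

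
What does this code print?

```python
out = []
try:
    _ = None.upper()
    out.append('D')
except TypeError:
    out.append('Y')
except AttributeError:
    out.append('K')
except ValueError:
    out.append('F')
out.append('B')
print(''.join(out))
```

Execution trace: 'K' (except AttributeError) → 'B' (after the try/except). Output: KB

Answer: KB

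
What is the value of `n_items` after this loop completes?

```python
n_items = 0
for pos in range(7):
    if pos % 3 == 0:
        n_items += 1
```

Count numbers divisible by 3 in range(7)
`n_items` takes the values: 0 → 1 → 2 → 3

Answer: 3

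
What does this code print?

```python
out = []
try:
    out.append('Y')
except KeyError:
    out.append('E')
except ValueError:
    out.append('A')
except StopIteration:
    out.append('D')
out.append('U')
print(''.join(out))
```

Execution trace: 'Y' (try body, no exception) → 'U' (after the try/except). Output: YU

Answer: YU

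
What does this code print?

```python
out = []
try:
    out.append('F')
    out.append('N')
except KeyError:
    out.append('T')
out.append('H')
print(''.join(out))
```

Execution trace: 'F' (try body) → 'N' (try body, no exception) → 'H' (after the try/except). Output: FNH

Answer: FNH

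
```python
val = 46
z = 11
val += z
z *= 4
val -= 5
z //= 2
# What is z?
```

Trace:
`val = 46` → val = 46
`z = 11` → z = 11
`val += z` → val = 57
`z *= 4` → z = 44
`val -= 5` → val = 52
`z //= 2` → z = 22
So z = 22

Answer: 22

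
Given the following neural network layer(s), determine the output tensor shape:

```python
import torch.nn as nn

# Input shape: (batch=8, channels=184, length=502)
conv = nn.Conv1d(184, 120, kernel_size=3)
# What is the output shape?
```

Input: (8, 184, 502) -> Output: (8, 120, 500)

Answer: (8, 120, 500)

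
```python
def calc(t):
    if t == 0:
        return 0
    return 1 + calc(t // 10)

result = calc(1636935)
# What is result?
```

Count of digits of 1636935: 7

Answer: 7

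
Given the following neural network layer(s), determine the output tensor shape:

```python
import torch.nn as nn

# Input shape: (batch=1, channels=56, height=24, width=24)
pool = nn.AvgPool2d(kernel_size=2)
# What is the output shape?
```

Input: (1, 56, 24, 24) -> Output: (1, 56, 12, 12)

Answer: (1, 56, 12, 12)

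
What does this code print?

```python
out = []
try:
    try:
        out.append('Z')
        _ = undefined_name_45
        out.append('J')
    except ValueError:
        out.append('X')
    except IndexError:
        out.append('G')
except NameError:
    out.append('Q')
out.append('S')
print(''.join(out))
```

Execution trace: 'Z' (try body) → 'Q' (outer except NameError) → 'S' (after the try/except). Output: ZQS

Answer: ZQS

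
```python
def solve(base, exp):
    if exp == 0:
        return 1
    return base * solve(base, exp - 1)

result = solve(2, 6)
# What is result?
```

solve(2, 6) = 2 * 2 * 2 * 2 * 2 * 2 = 64

Answer: 64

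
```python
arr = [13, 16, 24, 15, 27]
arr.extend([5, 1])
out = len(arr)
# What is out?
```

Trace:
`arr = [13, 16, 24, 15, 27]` → arr = [13, 16, 24, 15, 27]
`arr.extend([5, 1])` → arr = [13, 16, 24, 15, 27, 5, 1]
`out = len(arr)` → out = 7
So out = 7

Answer: 7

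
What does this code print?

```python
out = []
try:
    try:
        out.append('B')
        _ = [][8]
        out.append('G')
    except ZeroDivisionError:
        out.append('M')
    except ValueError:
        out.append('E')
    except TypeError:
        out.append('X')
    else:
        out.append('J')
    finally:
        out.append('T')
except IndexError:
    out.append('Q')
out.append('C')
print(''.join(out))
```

Execution trace: 'B' (try body) → 'T' (finally) → 'Q' (outer except IndexError) → 'C' (after the try/except). Output: BTQC

Answer: BTQC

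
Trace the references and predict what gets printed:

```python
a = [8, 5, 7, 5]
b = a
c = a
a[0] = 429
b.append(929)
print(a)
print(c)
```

Key concept: multiple aliases.
Step by step:
`a = [8, 5, 7, 5]` → a = [8, 5, 7, 5]
`b = a` → b = [8, 5, 7, 5] (same object as a)
`c = a` → c = [8, 5, 7, 5] (same object as a, b)
`a[0] = 429` → a = [429, 5, 7, 5] (same object as b, c); b = [429, 5, 7, 5] (same object as a, c); c = [429, 5, 7, 5] (same object as a, b)
`b.append(929)` → a = [429, 5, 7, 5, 929] (same object as b, c); b = [429, 5, 7, 5, 929] (same object as a, c); c = [429, 5, 7, 5, 929] (same object as a, b)
`print(a)` → prints [429, 5, 7, 5, 929]
`print(c)` → prints [429, 5, 7, 5, 929]

Answer:
[429, 5, 7, 5, 929]
[429, 5, 7, 5, 929]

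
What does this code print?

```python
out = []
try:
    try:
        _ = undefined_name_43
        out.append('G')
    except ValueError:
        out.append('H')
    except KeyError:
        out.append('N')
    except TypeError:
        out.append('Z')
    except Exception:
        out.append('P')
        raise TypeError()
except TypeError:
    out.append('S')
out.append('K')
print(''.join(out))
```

Execution trace: 'P' (inner except Exception) → 'S' (outer except TypeError) → 'K' (after the try/except). Output: PSK

Answer: PSK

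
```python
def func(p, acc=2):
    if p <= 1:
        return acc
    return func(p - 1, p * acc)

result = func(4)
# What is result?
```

Accumulator trace (n, acc): (4, 2) -> (3, 8) -> (2, 24) -> (1, 48) -> return 48

Answer: 48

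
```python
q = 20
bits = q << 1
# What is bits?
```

Trace:
`q = 20` → q = 20
`bits = q << 1` → bits = 40
So bits = 40

Answer: 40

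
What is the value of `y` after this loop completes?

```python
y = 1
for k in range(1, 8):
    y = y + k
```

Start at 1, add 1 through 7
`y` takes the values: 1 → 2 → 4 → 7 → 11 → 16 → 22 → 29

Answer: 29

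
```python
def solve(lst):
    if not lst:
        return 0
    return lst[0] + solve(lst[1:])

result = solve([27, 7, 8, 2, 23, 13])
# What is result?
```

27 + 7 + 8 + 2 + 23 + 13 + 0 = 80

Answer: 80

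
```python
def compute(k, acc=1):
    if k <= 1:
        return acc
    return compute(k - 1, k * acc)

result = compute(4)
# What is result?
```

Accumulator trace (n, acc): (4, 1) -> (3, 4) -> (2, 12) -> (1, 24) -> return 24

Answer: 24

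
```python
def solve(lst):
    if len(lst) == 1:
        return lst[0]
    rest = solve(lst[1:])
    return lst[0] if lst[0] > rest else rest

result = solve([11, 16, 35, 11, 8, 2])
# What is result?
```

Recursive max over [11, 16, 35, 11, 8, 2] = 35

Answer: 35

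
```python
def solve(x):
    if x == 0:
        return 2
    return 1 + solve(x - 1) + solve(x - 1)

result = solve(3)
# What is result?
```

solve(x) = 1 + 2·solve(x-1), solve(0)=2. Closed form: (2+1)·2^3 - 1 = 23.

Answer: 23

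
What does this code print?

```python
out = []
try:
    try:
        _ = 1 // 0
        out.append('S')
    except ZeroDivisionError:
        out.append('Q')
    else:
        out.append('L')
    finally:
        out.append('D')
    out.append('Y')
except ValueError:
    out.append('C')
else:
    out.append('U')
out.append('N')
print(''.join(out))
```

Execution trace: 'Q' (inner except ZeroDivisionError) → 'D' (inner finally) → 'Y' (try body, no exception) → 'U' (else) → 'N' (after the try/except). Output: QDYUN

Answer: QDYUN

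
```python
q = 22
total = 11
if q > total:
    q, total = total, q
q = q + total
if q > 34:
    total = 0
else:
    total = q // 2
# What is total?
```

Trace:
`q = 22` → q = 22
`total = 11` → total = 11
`if q > total: ...` → q > total is True → q = 11; total = 22
`q = q + total` → q = 33
`if q > 34: ...` → q > 34 is False, take else branch → total = 16
So total = 16

Answer: 16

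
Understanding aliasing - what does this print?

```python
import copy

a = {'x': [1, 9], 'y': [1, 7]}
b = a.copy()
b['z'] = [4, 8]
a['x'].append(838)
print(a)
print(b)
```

Key concept: shallow copy of dict with mutable values.
Step by step:
`a = {'x': [1, 9], 'y': [1, 7]}` → a = {'x': [1, 9], 'y': [1, 7]}
`b = a.copy()` → b = {'x': [1, 9], 'y': [1, 7]}
`b['z'] = [4, 8]` → b = {'x': [1, 9], 'y': [1, 7], 'z': [4, 8]}
`a['x'].append(838)` → a = {'x': [1, 9, 838], 'y': [1, 7]}; b = {'x': [1, 9, 838], 'y': [1, 7], 'z': [4, 8]}
`print(a)` → prints {'x': [1, 9, 838], 'y': [1, 7]}
`print(b)` → prints {'x': [1, 9, 838], 'y': [1, 7], 'z': [4, 8]}

Answer:
{'x': [1, 9, 838], 'y': [1, 7]}
{'x': [1, 9, 838], 'y': [1, 7], 'z': [4, 8]}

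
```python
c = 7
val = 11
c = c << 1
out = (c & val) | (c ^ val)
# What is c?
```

Trace:
`c = 7` → c = 7
`val = 11` → val = 11
`c = c << 1` → c = 14
`out = (c & val) | (c ^ val)` → out = 15
So c = 14

Answer: 14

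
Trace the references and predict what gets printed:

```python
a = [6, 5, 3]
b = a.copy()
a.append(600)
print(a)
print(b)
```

Key concept: list.copy() creates independent copy.
Step by step:
`a = [6, 5, 3]` → a = [6, 5, 3]
`b = a.copy()` → b = [6, 5, 3]
`a.append(600)` → a = [6, 5, 3, 600]
`print(a)` → prints [6, 5, 3, 600]
`print(b)` → prints [6, 5, 3]

Answer:
[6, 5, 3, 600]
[6, 5, 3]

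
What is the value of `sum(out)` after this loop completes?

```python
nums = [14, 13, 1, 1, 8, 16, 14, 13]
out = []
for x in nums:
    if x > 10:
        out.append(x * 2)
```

Sum of doubled values > 10
`out` takes the values: [] → [28] → [28, 26] → [28, 26, 32] → [28, 26, 32, 28] → [28, 26, 32, 28, 26]
So `sum(out)` = 140

Answer: 140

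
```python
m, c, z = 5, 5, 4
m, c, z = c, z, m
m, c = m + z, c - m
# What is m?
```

Trace:
`m, c, z = 5, 5, 4` → m = 5; c = 5; z = 4
`m, c, z = c, z, m` → m = 5; c = 4; z = 5
`m, c = m + z, c - m` → m = 10; c = -1
So m = 10

Answer: 10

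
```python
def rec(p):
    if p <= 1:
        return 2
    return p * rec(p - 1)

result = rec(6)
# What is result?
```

rec(6) = 6 * 5 * 4 * 3 * 2 * 2 = 1440

Answer: 1440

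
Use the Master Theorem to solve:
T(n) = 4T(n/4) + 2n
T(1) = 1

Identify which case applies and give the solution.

a=4, b=4, f(n)=2n. log_4(4) = 1. Since c=1 = 1, Case 2 applies: T(n) = Θ(n^log_b(a) · log n) = O(n log n).

Answer: O(n log n) - Case 2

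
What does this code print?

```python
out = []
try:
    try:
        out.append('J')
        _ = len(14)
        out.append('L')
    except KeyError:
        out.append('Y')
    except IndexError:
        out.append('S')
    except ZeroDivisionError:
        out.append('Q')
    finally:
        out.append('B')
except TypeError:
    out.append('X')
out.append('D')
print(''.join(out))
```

Execution trace: 'J' (try body) → 'B' (finally) → 'X' (outer except TypeError) → 'D' (after the try/except). Output: JBXD

Answer: JBXD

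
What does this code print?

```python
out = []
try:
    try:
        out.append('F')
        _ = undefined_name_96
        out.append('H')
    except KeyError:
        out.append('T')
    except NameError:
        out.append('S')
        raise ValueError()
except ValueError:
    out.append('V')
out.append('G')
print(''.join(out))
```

Execution trace: 'F' (try body) → 'S' (except NameError) → 'V' (outer except ValueError) → 'G' (after the try/except). Output: FSVG

Answer: FSVG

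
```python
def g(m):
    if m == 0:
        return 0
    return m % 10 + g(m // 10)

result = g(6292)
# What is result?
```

Sum of digits of 6292: 2 + 9 + 2 + 6 = 19

Answer: 19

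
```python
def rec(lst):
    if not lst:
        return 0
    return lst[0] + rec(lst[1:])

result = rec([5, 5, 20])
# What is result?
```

5 + 5 + 20 + 0 = 30

Answer: 30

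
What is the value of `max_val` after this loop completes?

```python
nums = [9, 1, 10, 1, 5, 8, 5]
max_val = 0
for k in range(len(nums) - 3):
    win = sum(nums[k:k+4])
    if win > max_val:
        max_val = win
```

Max sum of 4-element window in [9, 1, 10, 1, 5, 8, 5]
`max_val` takes the values: 0 → 21 → 24

Answer: 24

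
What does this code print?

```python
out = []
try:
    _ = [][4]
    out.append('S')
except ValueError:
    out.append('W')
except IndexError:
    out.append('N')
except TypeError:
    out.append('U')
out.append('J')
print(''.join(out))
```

Execution trace: 'N' (except IndexError) → 'J' (after the try/except). Output: NJ

Answer: NJ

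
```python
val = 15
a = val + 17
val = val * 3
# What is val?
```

Trace:
`val = 15` → val = 15
`a = val + 17` → a = 32
`val = val * 3` → val = 45
So val = 45

Answer: 45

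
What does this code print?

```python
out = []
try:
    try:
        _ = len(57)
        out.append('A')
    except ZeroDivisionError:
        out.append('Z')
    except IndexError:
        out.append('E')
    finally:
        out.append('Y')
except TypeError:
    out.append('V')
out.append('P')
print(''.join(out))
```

Execution trace: 'Y' (finally) → 'V' (outer except TypeError) → 'P' (after the try/except). Output: YVP

Answer: YVP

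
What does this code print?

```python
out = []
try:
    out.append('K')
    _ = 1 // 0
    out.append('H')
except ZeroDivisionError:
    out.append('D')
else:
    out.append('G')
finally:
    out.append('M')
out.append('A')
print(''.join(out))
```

Execution trace: 'K' (try body) → 'D' (except ZeroDivisionError) → 'M' (finally) → 'A' (after the try/except). Output: KDMA

Answer: KDMA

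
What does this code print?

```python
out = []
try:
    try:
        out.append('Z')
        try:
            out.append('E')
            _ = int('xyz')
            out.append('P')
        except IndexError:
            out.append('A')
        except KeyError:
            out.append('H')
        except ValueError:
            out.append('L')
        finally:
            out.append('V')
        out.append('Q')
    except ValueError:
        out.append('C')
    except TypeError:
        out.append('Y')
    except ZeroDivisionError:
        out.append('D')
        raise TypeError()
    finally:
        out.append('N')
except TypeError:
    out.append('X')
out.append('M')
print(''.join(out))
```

Execution trace: 'Z' (try body) → 'E' (inner try body) → 'L' (inner except ValueError) → 'V' (inner finally) → 'Q' (try body, no exception) → 'N' (finally) → 'M' (after the try/except). Output: ZELVQNM

Answer: ZELVQNM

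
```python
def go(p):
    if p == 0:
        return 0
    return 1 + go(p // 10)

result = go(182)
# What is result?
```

Count of digits of 182: 3

Answer: 3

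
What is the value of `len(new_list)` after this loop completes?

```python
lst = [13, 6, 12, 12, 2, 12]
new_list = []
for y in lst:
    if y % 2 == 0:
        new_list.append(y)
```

Count even numbers in [13, 6, 12, 12, 2, 12]
`new_list` takes the values: [] → [6] → [6, 12] → [6, 12, 12] → [6, 12, 12, 2] → [6, 12, 12, 2, 12]
So `len(new_list)` = 5

Answer: 5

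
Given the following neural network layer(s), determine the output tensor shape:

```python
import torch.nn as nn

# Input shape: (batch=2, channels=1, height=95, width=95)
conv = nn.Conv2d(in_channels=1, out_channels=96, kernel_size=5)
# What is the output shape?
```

Input: (2, 1, 95, 95) -> Output: (2, 96, 91, 91)

Answer: (2, 96, 91, 91)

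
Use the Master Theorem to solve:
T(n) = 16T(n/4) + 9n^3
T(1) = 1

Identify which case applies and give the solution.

a=16, b=4, f(n)=9n^3. log_4(16) = 2. Since c=3 > 2 and the regularity condition holds (16(n/4)^3 = (16/4^3)n^3 with 16/4^3 < 1), Case 3 applies: T(n) = Θ(f(n)) = O(n^3).

Answer: O(n^3) - Case 3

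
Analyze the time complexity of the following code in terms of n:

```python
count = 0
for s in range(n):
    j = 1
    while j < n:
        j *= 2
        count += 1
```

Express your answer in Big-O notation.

Each loop level contributes: n × log n. Multiplying the contributions gives O(n log n).

Answer: O(n log n)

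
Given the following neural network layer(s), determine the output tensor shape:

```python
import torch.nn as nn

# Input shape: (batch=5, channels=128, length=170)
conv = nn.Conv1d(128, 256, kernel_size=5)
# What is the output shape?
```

Input: (5, 128, 170) -> Output: (5, 256, 166)

Answer: (5, 256, 166)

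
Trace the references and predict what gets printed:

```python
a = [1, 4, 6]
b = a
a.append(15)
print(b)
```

Key concept: basic list aliasing.
Step by step:
`a = [1, 4, 6]` → a = [1, 4, 6]
`b = a` → b = [1, 4, 6] (same object as a)
`a.append(15)` → a = [1, 4, 6, 15] (same object as b); b = [1, 4, 6, 15] (same object as a)
`print(b)` → prints [1, 4, 6, 15]

Answer: [1, 4, 6, 15]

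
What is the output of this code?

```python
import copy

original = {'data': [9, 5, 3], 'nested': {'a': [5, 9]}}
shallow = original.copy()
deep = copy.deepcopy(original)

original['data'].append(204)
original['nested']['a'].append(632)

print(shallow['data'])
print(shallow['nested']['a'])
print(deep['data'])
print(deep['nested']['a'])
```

Key concept: comparing shallow vs deep copy.
Step by step:
`original = {'data': [9, 5, 3], 'nested': {'a': [5, 9]}}` → original = {'data': [9, 5, 3], 'nested': {'a': [5, 9]}}
`shallow = original.copy()` → shallow = {'data': [9, 5, 3], 'nested': {'a': [5, 9]}}
`deep = copy.deepcopy(original)` → deep = {'data': [9, 5, 3], 'nested': {'a': [5, 9]}}
`original['data'].append(204)` → original = {'data': [9, 5, 3, 204], 'nested': {'a': [5, 9]}}; shallow = {'data': [9, 5, 3, 204], 'nested': {'a': [5, 9]}}
`original['nested']['a'].append(632)` → original = {'data': [9, 5, 3, 204], 'nested': {'a': [5, 9, 632]}}; shallow = {'data': [9, 5, 3, 204], 'nested': {'a': [5, 9, 632]}}
`print(shallow['data'])` → prints [9, 5, 3, 204]
`print(shallow['nested']['a'])` → prints [5, 9, 632]
`print(deep['data'])` → prints [9, 5, 3]
`print(deep['nested']['a'])` → prints [5, 9]

Answer:
[9, 5, 3, 204]
[5, 9, 632]
[9, 5, 3]
[5, 9]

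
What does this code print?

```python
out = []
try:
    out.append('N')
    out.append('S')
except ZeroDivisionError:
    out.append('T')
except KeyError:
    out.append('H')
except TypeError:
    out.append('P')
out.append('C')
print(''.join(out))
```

Execution trace: 'N' (try body) → 'S' (try body, no exception) → 'C' (after the try/except). Output: NSC

Answer: NSC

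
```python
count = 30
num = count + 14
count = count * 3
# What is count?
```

Trace:
`count = 30` → count = 30
`num = count + 14` → num = 44
`count = count * 3` → count = 90
So count = 90

Answer: 90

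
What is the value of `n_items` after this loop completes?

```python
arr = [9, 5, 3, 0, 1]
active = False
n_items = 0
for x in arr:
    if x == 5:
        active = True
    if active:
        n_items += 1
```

Count elements after first 5 in [9, 5, 3, 0, 1]
`n_items` takes the values: 0 → 1 → 2 → 3 → 4

Answer: 4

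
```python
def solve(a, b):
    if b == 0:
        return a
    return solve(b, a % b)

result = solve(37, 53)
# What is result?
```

solve(37, 53) -> solve(53, 37) -> solve(37, 16) -> solve(16, 5) -> solve(5, 1) -> solve(1, 0) -> 1

Answer: 1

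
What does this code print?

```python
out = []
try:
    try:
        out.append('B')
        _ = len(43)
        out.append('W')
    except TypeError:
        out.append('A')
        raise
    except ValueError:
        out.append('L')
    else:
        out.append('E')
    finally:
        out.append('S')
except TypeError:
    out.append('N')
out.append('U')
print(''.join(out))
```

Execution trace: 'B' (inner try body) → 'A' (inner except TypeError) → 'S' (inner finally) → 'N' (outer except TypeError) → 'U' (after the try/except). Output: BASNU

Answer: BASNU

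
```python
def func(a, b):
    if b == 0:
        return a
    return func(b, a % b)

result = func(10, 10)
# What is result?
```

func(10, 10) -> func(10, 0) -> 10

Answer: 10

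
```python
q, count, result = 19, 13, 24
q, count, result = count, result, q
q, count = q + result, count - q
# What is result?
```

Trace:
`q, count, result = 19, 13, 24` → q = 19; count = 13; result = 24
`q, count, result = count, result, q` → q = 13; count = 24; result = 19
`q, count = q + result, count - q` → q = 32; count = 11
So result = 19

Answer: 19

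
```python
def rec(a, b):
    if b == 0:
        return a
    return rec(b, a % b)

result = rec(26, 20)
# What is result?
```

rec(26, 20) -> rec(20, 6) -> rec(6, 2) -> rec(2, 0) -> 2

Answer: 2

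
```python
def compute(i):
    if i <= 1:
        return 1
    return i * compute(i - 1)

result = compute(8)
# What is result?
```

compute(8) = 8 * 7 * 6 * 5 * 4 * 3 * 2 * 1 = 40320

Answer: 40320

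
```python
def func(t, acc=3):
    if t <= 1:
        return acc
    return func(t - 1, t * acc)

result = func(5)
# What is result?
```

Accumulator trace (n, acc): (5, 3) -> (4, 15) -> (3, 60) -> (2, 180) -> (1, 360) -> return 360

Answer: 360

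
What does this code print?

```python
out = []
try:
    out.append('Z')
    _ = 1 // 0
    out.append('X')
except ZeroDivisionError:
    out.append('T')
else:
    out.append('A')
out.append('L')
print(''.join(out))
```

Execution trace: 'Z' (try body) → 'T' (except ZeroDivisionError) → 'L' (after the try/except). Output: ZTL

Answer: ZTL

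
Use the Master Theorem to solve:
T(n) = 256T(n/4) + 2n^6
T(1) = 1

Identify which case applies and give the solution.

a=256, b=4, f(n)=2n^6. log_4(256) = 4. Since c=6 > 4 and the regularity condition holds (256(n/4)^6 = (256/4^6)n^6 with 256/4^6 < 1), Case 3 applies: T(n) = Θ(f(n)) = O(n^6).

Answer: O(n^6) - Case 3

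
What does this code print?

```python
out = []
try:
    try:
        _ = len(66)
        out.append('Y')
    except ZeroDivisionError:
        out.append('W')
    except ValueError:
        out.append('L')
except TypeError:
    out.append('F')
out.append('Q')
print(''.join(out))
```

Execution trace: 'F' (outer except TypeError) → 'Q' (after the try/except). Output: FQ

Answer: FQ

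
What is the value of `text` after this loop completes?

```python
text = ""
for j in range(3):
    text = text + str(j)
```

Concatenate digits 0 to 2
`text` takes the values: "" → "0" → "01" → "012"

Answer: "012"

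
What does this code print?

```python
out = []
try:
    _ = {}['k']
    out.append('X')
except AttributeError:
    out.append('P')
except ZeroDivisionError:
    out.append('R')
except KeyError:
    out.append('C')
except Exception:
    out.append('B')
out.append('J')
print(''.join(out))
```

Execution trace: 'C' (except KeyError) → 'J' (after the try/except). Output: CJ

Answer: CJ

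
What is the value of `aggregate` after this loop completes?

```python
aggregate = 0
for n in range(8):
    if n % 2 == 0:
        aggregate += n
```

Sum of even numbers 0 to 7
`aggregate` takes the values: 0 → 2 → 6 → 12

Answer: 12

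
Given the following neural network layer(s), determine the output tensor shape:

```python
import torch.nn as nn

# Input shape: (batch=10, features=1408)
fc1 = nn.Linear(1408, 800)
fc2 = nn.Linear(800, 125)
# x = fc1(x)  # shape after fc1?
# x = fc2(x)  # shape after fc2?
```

Input: (10, 1408) -> after fc1: (10, 800) -> Output: (10, 125)

Answer: (10, 125)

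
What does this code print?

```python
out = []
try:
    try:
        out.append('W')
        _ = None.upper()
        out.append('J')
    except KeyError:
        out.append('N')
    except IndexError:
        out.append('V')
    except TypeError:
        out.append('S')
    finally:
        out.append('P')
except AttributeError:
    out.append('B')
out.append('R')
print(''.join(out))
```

Execution trace: 'W' (try body) → 'P' (finally) → 'B' (outer except AttributeError) → 'R' (after the try/except). Output: WPBR

Answer: WPBR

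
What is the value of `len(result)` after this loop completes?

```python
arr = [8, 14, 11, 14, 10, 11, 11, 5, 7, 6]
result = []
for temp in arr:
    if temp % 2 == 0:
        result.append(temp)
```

Count even numbers in [8, 14, 11, 14, 10, 11, 11, 5, 7, 6]
`result` takes the values: [] → [8] → [8, 14] → [8, 14, 14] → [8, 14, 14, 10] → [8, 14, 14, 10, 6]
So `len(result)` = 5

Answer: 5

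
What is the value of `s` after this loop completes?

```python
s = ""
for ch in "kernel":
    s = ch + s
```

Reverse 'kernel'
`s` takes the values: "" → "k" → "ek" → "rek" → "nrek" → "enrek" → "lenrek"

Answer: "lenrek"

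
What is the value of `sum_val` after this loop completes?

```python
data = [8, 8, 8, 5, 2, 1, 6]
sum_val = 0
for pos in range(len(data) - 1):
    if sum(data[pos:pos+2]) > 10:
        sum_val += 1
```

Count windows with sum > 10
`sum_val` takes the values: 0 → 1 → 2 → 3

Answer: 3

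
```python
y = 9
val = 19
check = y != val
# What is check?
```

Trace:
`y = 9` → y = 9
`val = 19` → val = 19
`check = y != val` → check = True
So check = True

Answer: True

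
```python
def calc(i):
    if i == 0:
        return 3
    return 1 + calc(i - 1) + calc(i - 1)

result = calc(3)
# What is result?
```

calc(i) = 1 + 2·calc(i-1), calc(0)=3. Closed form: (3+1)·2^3 - 1 = 31.

Answer: 31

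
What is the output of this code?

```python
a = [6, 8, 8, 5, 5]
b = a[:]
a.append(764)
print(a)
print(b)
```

Key concept: slice [:] creates copy.
Step by step:
`a = [6, 8, 8, 5, 5]` → a = [6, 8, 8, 5, 5]
`b = a[:]` → b = [6, 8, 8, 5, 5]
`a.append(764)` → a = [6, 8, 8, 5, 5, 764]
`print(a)` → prints [6, 8, 8, 5, 5, 764]
`print(b)` → prints [6, 8, 8, 5, 5]

Answer:
[6, 8, 8, 5, 5, 764]
[6, 8, 8, 5, 5]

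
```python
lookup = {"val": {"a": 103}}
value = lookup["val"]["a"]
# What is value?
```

Trace:
`lookup = {"val": {"a": 103}}` → lookup = {'val': {'a': 103}}
`value = lookup["val"]["a"]` → value = 103
So value = 103

Answer: 103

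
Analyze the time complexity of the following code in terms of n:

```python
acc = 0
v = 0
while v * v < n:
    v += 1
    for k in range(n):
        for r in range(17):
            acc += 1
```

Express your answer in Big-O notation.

Each loop level contributes: √n × n × 1. Multiplying the contributions gives O(n√n).

Answer: O(n√n)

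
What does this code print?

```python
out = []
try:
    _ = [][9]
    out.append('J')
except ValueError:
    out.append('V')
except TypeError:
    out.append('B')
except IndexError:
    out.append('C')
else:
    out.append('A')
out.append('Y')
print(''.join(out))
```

Execution trace: 'C' (except IndexError) → 'Y' (after the try/except). Output: CY

Answer: CY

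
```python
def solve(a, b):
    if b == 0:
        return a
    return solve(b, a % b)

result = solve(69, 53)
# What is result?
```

solve(69, 53) -> solve(53, 16) -> solve(16, 5) -> solve(5, 1) -> solve(1, 0) -> 1

Answer: 1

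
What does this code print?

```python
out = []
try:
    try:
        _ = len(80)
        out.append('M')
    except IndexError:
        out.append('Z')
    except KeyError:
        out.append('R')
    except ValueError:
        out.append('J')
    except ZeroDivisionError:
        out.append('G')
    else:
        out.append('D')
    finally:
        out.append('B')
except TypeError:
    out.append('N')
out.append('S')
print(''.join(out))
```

Execution trace: 'B' (finally) → 'N' (outer except TypeError) → 'S' (after the try/except). Output: BNS

Answer: BNS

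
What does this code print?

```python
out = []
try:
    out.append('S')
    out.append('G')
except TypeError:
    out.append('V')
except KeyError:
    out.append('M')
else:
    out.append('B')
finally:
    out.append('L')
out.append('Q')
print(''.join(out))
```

Execution trace: 'S' (try body) → 'G' (try body, no exception) → 'B' (else) → 'L' (finally) → 'Q' (after the try/except). Output: SGBLQ

Answer: SGBLQ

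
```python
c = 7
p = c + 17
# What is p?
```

Trace:
`c = 7` → c = 7
`p = c + 17` → p = 24
So p = 24

Answer: 24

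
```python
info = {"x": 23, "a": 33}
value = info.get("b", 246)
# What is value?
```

Trace:
`info = {"x": 23, "a": 33}` → info = {'x': 23, 'a': 33}
`value = info.get("b", 246)` → value = 246
So value = 246

Answer: 246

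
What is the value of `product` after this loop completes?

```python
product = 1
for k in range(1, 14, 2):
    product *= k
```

Product of 1, 3, 5, ... up to 13
`product` takes the values: 1 → 3 → 15 → 105 → 945 → 10395 → 135135

Answer: 135135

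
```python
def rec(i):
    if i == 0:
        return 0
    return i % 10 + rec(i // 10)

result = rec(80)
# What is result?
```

Sum of digits of 80: 0 + 8 = 8

Answer: 8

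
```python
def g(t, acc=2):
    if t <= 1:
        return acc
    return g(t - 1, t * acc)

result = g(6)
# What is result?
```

Accumulator trace (n, acc): (6, 2) -> (5, 12) -> (4, 60) -> (3, 240) -> (2, 720) -> (1, 1440) -> return 1440

Answer: 1440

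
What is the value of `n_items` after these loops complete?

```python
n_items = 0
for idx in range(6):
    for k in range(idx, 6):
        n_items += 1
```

Upper triangle: 6 + 5 + ... + 1
`n_items` takes the values: 0 → 1 → 2 → 3 → 4 → 5 → 6 → 7 → 8 → 9 → 10 → 11 → 12 → 13 → 14 → 15 → 16 → 17 → 18 → 19 → 20 → 21

Answer: 21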